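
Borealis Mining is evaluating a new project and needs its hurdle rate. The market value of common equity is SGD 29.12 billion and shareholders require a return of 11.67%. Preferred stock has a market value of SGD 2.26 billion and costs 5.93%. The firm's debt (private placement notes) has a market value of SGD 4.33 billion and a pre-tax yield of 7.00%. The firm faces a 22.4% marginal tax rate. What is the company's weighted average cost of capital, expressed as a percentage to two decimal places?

10.55%

Total capital V = 29.12 + 2.26 + 4.33 = 35.71.
Equity: weight = 29.12/35.71 = 0.8155; cost = 11.67%.
Preferred: weight = 2.26/35.71 = 0.0633; cost = 5.93%.
Private placement notes: weight = 4.33/35.71 = 0.1213; after-tax cost = 7% × (1 − 22.4%) = 5.4320%.
WACC = 0.8155 × 11.6700% + 0.0633 × 5.9300% + 0.1213 × 5.4320% = 10.5503%.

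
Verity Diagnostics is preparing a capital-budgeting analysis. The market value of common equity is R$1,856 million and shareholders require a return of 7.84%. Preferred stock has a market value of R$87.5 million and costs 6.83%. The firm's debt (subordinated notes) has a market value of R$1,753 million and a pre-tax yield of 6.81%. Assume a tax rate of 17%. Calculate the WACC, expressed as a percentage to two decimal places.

6.78%

Total capital V = 1856 + 87.5 + 1753 = 3696.5.
Equity: weight = 1856/3696.5 = 0.5021; cost = 7.84%.
Preferred: weight = 87.5/3696.5 = 0.0237; cost = 6.83%.
Subordinated notes: weight = 1753/3696.5 = 0.4742; after-tax cost = 6.81% × (1 − 17%) = 5.6523%.
WACC = 0.5021 × 7.8400% + 0.0237 × 6.8300% + 0.4742 × 5.6523% = 6.7786%.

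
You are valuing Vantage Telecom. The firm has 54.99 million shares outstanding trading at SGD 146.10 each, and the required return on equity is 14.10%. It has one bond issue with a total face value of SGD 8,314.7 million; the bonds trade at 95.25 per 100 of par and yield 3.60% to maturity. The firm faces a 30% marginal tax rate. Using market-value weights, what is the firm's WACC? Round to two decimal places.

8.35%

Market value of equity E = 146.1 × 54.99m = 8034.039m. Market value of debt D = 8314.7m × 95.25/100 = 7919.75175m.
Total capital V = 8034.039 + 7919.75175 = 15953.79075.
Equity: weight = 8034.039/15953.79075 = 0.5036; cost = 14.1%.
Bonds outstanding: weight = 7919.75175/15953.79075 = 0.4964; after-tax cost = 3.6% × (1 − 30%) = 2.5200%.
WACC = 0.5036 × 14.1000% + 0.4964 × 2.5200% = 8.3515%.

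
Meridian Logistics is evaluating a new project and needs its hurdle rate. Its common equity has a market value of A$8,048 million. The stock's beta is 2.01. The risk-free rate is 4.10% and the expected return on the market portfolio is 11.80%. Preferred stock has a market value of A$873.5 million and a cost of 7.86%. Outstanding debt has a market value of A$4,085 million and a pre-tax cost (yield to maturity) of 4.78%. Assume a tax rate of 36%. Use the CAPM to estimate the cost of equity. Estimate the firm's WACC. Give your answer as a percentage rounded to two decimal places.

13.60%

Market risk premium = 11.8% − 4.1% = 7.7%.
Cost of equity via CAPM: Re = 4.1% + 2.01 × 7.7% = 19.5770%.
Total capital V = 8048 + 873.5 + 4085 = 13006.5.
Equity: weight = 8048/13006.5 = 0.6188; cost = 19.577%.
Preferred: weight = 873.5/13006.5 = 0.0672; cost = 7.86%.
Debt: weight = 4085/13006.5 = 0.3141; after-tax cost = 4.78% × (1 − 36%) = 3.0592%.
WACC = 0.6188 × 19.5770% + 0.0672 × 7.8600% + 0.3141 × 3.0592% = 13.6023%.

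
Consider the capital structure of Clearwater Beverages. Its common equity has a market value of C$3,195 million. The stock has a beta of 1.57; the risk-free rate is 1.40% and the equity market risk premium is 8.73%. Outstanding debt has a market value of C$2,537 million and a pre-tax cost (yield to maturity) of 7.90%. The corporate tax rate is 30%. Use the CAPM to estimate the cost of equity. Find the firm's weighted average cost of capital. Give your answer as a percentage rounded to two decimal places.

10.87%

Cost of equity via CAPM: Re = 1.4% + 1.57 × 8.73% = 15.1061%.
Total capital V = 3195 + 2537 = 5732.
Equity: weight = 3195/5732 = 0.5574; cost = 15.1061%.
Debt: weight = 2537/5732 = 0.4426; after-tax cost = 7.9% × (1 − 30%) = 5.5300%.
WACC = 0.5574 × 15.1061% + 0.4426 × 5.5300% = 10.8677%.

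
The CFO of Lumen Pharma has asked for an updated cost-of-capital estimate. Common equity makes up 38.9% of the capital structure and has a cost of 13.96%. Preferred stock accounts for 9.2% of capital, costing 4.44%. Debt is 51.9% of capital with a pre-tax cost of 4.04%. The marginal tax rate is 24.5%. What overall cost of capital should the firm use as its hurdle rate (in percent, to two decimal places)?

After-tax cost of debt = 4.04% × (1 − 24.5%) = 3.0502%.
WACC = 0.389 × 13.9600% + 0.092 × 4.4400% + 0.519 × 3.0502% = 7.4220%.

7.42%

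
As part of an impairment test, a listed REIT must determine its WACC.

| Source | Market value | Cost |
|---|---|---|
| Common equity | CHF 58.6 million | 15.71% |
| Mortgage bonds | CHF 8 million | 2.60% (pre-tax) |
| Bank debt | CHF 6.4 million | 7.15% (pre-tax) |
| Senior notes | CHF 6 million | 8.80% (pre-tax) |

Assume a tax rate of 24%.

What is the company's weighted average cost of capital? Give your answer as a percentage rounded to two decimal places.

Total capital V = 58.6 + 8 + 6.4 + 6 = 79.
Equity: weight = 58.6/79 = 0.7418; cost = 15.71%.
Mortgage bonds: weight = 8/79 = 0.1013; after-tax cost = 2.6% × (1 − 24%) = 1.9760%.
Bank debt: weight = 6.4/79 = 0.0810; after-tax cost = 7.15% × (1 − 24%) = 5.4340%.
Senior notes: weight = 6/79 = 0.0759; after-tax cost = 8.8% × (1 − 24%) = 6.6880%.
WACC = 0.7418 × 15.7100% + 0.1013 × 1.9760% + 0.0810 × 5.4340% + 0.0759 × 6.6880% = 12.8015%.

12.80%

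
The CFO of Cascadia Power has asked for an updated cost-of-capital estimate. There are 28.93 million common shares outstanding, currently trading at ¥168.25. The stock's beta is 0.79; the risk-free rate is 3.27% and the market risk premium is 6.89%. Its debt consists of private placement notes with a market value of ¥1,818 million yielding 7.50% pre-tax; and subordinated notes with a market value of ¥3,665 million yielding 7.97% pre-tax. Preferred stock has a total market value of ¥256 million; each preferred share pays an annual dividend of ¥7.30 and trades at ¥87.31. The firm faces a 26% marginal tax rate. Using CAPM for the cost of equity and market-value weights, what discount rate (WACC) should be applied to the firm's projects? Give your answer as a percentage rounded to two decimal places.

7.19%

Cost of equity via CAPM: Re = 3.27% + 0.79 × 6.89% = 8.7131%.
Cost of preferred: Rp = 7.3 / 87.31 = 8.3610%.
Market value of equity E = 168.25 × 28.93m = 4867.4725m.
Total capital V = 4867.4725 + 256 + 1818 + 3665 = 10606.4725.
Equity: weight = 4867.4725/10606.4725 = 0.4589; cost = 8.7131%.
Preferred: weight = 256/10606.4725 = 0.0241; cost = 8.361%.
Private placement notes: weight = 1818/10606.4725 = 0.1714; after-tax cost = 7.5% × (1 − 26%) = 5.5500%.
Subordinated notes: weight = 3665/10606.4725 = 0.3455; after-tax cost = 7.97% × (1 − 26%) = 5.8978%.
WACC = 0.4589 × 8.7131% + 0.0241 × 8.3610% + 0.1714 × 5.5500% + 0.3455 × 5.8978% = 7.1896%.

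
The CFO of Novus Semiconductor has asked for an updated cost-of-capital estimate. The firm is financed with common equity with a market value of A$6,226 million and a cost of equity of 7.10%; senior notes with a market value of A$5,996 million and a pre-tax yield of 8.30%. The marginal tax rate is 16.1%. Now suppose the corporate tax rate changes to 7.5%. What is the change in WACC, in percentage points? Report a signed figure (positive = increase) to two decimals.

+0.35 pp

Current WACC:
Total capital V = 6226 + 5996 = 12222.
Equity: weight = 6226/12222 = 0.5094; cost = 7.1%.
Senior notes: weight = 5996/12222 = 0.4906; after-tax cost = 8.3% × (1 − 16.1%) = 6.9637%.
WACC = 0.5094 × 7.1000% + 0.4906 × 6.9637% = 7.0331%.
After the change:
Total capital V = 6226 + 5996 = 12222.
Equity: weight = 6226/12222 = 0.5094; cost = 7.1%.
Senior notes: weight = 5996/12222 = 0.4906; after-tax cost = 8.3% × (1 − 7.5%) = 7.6775%.
WACC = 0.5094 × 7.1000% + 0.4906 × 7.6775% = 7.3833%.
Change in WACC = 7.3833% − 7.0331% = 0.3502 pp.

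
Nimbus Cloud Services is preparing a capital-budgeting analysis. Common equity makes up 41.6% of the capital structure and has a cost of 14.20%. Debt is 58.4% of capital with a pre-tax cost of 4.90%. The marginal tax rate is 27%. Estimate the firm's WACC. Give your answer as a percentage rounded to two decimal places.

8.00%

After-tax cost of debt = 4.9% × (1 − 27%) = 3.5770%.
WACC = 0.416 × 14.2000% + 0.584 × 3.5770% = 7.9962%.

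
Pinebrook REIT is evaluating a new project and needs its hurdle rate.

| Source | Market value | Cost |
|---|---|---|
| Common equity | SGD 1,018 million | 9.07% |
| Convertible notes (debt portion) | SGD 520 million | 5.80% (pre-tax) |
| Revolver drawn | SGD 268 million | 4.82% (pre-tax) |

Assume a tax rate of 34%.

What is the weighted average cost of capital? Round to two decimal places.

6.69%

Total capital V = 1018 + 520 + 268 = 1806.
Equity: weight = 1018/1806 = 0.5637; cost = 9.07%.
Convertible notes (debt portion): weight = 520/1806 = 0.2879; after-tax cost = 5.8% × (1 − 34%) = 3.8280%.
Revolver drawn: weight = 268/1806 = 0.1484; after-tax cost = 4.82% × (1 − 34%) = 3.1812%.
WACC = 0.5637 × 9.0700% + 0.2879 × 3.8280% + 0.1484 × 3.1812% = 6.6868%.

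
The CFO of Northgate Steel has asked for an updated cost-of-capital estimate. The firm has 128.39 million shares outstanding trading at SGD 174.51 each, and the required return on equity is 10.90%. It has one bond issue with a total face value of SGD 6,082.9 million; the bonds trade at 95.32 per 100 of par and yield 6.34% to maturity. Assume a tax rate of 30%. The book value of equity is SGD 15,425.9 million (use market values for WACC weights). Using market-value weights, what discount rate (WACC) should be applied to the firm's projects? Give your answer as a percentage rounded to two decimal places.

Market value of equity E = 174.51 × 128.39m = 22405.3389m. Market value of debt D = 6082.9m × 95.32/100 = 5798.22028m.
Total capital V = 22405.3389 + 5798.22028 = 28203.55918.
Equity: weight = 22405.3389/28203.55918 = 0.7944; cost = 10.9%.
Bonds outstanding: weight = 5798.22028/28203.55918 = 0.2056; after-tax cost = 6.34% × (1 − 30%) = 4.4380%.
WACC = 0.7944 × 10.9000% + 0.2056 × 4.4380% = 9.5715%.

9.57%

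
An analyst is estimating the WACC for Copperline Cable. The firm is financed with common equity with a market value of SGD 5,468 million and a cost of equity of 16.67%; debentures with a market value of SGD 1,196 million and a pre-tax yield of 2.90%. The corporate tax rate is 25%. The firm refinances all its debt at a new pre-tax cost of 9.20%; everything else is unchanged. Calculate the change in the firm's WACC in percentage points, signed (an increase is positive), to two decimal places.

Current WACC:
Total capital V = 5468 + 1196 = 6664.
Equity: weight = 5468/6664 = 0.8205; cost = 16.67%.
Debentures: weight = 1196/6664 = 0.1795; after-tax cost = 2.9% × (1 − 25%) = 2.1750%.
WACC = 0.8205 × 16.6700% + 0.1795 × 2.1750% = 14.0686%.
After the change:
Total capital V = 5468 + 1196 = 6664.
Equity: weight = 5468/6664 = 0.8205; cost = 16.67%.
Debentures: weight = 1196/6664 = 0.1795; after-tax cost = 9.2% × (1 − 25%) = 6.9000%.
WACC = 0.8205 × 16.6700% + 0.1795 × 6.9000% = 14.9166%.
Change in WACC = 14.9166% − 14.0686% = 0.8480 pp.

+0.85 pp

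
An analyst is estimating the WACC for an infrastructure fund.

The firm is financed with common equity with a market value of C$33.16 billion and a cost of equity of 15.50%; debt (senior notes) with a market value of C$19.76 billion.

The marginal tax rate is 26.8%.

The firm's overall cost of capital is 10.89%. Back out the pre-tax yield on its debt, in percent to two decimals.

4.31%

Total capital V = 33.16 + 19.76 = 52.92.
Equity weight = 33.16/52.92 = 0.6266.
Senior notes weight = 19.76/52.92 = 0.3734.
Equity contribution = 0.6266 × 15.5% = 9.7124%.
Remaining for debt = 10.89% − 9.7124% = 1.1776%.
Rd × (1 − 26.8%) × 0.3734 = 1.1776%  ⇒  Rd = 4.3085%.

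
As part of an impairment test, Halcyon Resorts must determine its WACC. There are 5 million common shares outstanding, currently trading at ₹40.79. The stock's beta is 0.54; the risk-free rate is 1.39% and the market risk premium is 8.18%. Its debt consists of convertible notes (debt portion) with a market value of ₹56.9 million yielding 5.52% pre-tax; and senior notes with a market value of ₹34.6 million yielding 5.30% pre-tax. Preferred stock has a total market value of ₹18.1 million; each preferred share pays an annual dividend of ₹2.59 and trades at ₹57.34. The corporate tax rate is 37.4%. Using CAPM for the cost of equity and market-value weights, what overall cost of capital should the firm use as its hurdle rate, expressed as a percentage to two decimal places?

5.03%

Cost of equity via CAPM: Re = 1.39% + 0.54 × 8.18% = 5.8072%.
Cost of preferred: Rp = 2.59 / 57.34 = 4.5169%.
Market value of equity E = 40.79 × 5m = 203.95m.
Total capital V = 203.95 + 18.1 + 56.9 + 34.6 = 313.55.
Equity: weight = 203.95/313.55 = 0.6505; cost = 5.8072%.
Preferred: weight = 18.1/313.55 = 0.0577; cost = 4.5169%.
Convertible notes (debt portion): weight = 56.9/313.55 = 0.1815; after-tax cost = 5.52% × (1 − 37.4%) = 3.4555%.
Senior notes: weight = 34.6/313.55 = 0.1103; after-tax cost = 5.3% × (1 − 37.4%) = 3.3178%.
WACC = 0.6505 × 5.8072% + 0.0577 × 4.5169% + 0.1815 × 3.4555% + 0.1103 × 3.3178% = 5.0313%.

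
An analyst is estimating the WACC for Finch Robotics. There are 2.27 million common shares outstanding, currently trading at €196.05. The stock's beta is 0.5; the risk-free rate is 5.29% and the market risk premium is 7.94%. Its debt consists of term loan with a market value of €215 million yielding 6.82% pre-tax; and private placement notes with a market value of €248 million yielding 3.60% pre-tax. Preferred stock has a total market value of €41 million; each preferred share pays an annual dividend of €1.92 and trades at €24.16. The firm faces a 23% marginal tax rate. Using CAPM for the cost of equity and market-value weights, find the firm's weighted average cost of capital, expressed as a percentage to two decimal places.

6.60%

Cost of equity via CAPM: Re = 5.29% + 0.5 × 7.94% = 9.2600%.
Cost of preferred: Rp = 1.92 / 24.16 = 7.9470%.
Market value of equity E = 196.05 × 2.27m = 445.0335m.
Total capital V = 445.0335 + 41 + 215 + 248 = 949.0335.
Equity: weight = 445.0335/949.0335 = 0.4689; cost = 9.26%.
Preferred: weight = 41/949.0335 = 0.0432; cost = 7.947%.
Term loan: weight = 215/949.0335 = 0.2265; after-tax cost = 6.82% × (1 − 23%) = 5.2514%.
Private placement notes: weight = 248/949.0335 = 0.2613; after-tax cost = 3.6% × (1 − 23%) = 2.7720%.
WACC = 0.4689 × 9.2600% + 0.0432 × 7.9470% + 0.2265 × 5.2514% + 0.2613 × 2.7720% = 6.5997%.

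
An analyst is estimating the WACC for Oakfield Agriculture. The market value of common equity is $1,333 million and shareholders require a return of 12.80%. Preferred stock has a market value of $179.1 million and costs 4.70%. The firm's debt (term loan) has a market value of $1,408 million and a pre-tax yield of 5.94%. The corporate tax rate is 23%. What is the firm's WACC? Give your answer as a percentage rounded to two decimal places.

Total capital V = 1333 + 179.1 + 1408 = 2920.1.
Equity: weight = 1333/2920.1 = 0.4565; cost = 12.8%.
Preferred: weight = 179.1/2920.1 = 0.0613; cost = 4.7%.
Term loan: weight = 1408/2920.1 = 0.4822; after-tax cost = 5.94% × (1 − 23%) = 4.5738%.
WACC = 0.4565 × 12.8000% + 0.0613 × 4.7000% + 0.4822 × 4.5738% = 8.3367%.

8.34%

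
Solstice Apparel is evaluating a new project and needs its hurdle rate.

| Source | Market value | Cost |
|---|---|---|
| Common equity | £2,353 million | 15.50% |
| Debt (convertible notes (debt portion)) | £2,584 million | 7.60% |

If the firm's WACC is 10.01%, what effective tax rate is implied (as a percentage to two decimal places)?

Total capital V = 2353 + 2584 = 4937.
Equity weight = 2353/4937 = 0.4766.
Convertible notes (debt portion) weight = 2584/4937 = 0.5234.
Equity contribution = 0.4766 × 15.5% = 7.3874%.
Debt contribution must be 10.01% − 7.3874% = 2.6226%.
0.5234 × 7.6% × (1 − T) = 2.6226%  ⇒  (1 − T) = 0.6593.
T = 34.0686%.

34.07%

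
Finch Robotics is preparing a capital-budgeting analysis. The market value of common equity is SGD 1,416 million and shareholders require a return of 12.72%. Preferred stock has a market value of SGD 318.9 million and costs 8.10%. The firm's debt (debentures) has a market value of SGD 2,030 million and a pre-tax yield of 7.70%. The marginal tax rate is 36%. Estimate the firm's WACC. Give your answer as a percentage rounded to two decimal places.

8.13%

Total capital V = 1416 + 318.9 + 2030 = 3764.9.
Equity: weight = 1416/3764.9 = 0.3761; cost = 12.72%.
Preferred: weight = 318.9/3764.9 = 0.0847; cost = 8.1%.
Debentures: weight = 2030/3764.9 = 0.5392; after-tax cost = 7.7% × (1 − 36%) = 4.9280%.
WACC = 0.3761 × 12.7200% + 0.0847 × 8.1000% + 0.5392 × 4.9280% = 8.1273%.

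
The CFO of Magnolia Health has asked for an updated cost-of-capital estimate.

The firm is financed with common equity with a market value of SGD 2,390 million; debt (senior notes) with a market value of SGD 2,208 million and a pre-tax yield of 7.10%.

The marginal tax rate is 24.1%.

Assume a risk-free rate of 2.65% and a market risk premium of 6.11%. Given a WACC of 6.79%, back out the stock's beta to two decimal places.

Total capital V = 2390 + 2208 = 4598.
Equity weight = 2390/4598 = 0.5198.
Senior notes weight = 2208/4598 = 0.4802.
Debt contribution = 0.4802 × 7.1% × (1 − 24.1%) = 2.5878%.
Required equity contribution = 6.79% − 2.5878% = 4.2022%  ⇒  Re = 8.0844%.
CAPM: 8.0844% = 2.65% + β × 6.11%  ⇒  β = 0.8894.

0.89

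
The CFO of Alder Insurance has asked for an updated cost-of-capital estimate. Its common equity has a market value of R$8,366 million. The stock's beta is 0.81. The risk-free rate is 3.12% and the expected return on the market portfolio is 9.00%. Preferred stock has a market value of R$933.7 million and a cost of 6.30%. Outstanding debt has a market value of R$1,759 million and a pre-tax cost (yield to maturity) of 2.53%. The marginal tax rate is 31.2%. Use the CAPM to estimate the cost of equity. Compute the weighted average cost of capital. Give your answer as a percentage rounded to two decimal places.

Market risk premium = 9.0% − 3.12% = 5.88%.
Cost of equity via CAPM: Re = 3.12% + 0.81 × 5.88% = 7.8828%.
Total capital V = 8366 + 933.7 + 1759 = 11058.7.
Equity: weight = 8366/11058.7 = 0.7565; cost = 7.8828%.
Preferred: weight = 933.7/11058.7 = 0.0844; cost = 6.3%.
Debt: weight = 1759/11058.7 = 0.1591; after-tax cost = 2.53% × (1 − 31.2%) = 1.7406%.
WACC = 0.7565 × 7.8828% + 0.0844 × 6.3000% + 0.1591 × 1.7406% = 6.7722%.

6.77%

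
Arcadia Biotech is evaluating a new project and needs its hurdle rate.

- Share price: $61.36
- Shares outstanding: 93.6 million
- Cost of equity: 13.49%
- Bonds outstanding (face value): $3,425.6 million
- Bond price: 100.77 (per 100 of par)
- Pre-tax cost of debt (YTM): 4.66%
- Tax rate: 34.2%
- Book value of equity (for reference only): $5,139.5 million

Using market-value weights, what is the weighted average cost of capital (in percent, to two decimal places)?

9.58%

Market value of equity E = 61.36 × 93.6m = 5743.296m. Market value of debt D = 3425.6m × 100.77/100 = 3451.97712m.
Total capital V = 5743.296 + 3451.97712 = 9195.27312.
Equity: weight = 5743.296/9195.27312 = 0.6246; cost = 13.49%.
Bonds outstanding: weight = 3451.97712/9195.27312 = 0.3754; after-tax cost = 4.66% × (1 − 34.2%) = 3.0663%.
WACC = 0.6246 × 13.4900% + 0.3754 × 3.0663% = 9.5769%.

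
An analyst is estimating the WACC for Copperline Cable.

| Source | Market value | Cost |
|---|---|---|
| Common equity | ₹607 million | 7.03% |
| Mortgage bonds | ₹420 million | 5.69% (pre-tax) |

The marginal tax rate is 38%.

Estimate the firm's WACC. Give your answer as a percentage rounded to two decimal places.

Total capital V = 607 + 420 = 1027.
Equity: weight = 607/1027 = 0.5910; cost = 7.03%.
Mortgage bonds: weight = 420/1027 = 0.4090; after-tax cost = 5.69% × (1 − 38%) = 3.5278%.
WACC = 0.5910 × 7.0300% + 0.4090 × 3.5278% = 5.5977%.

5.60%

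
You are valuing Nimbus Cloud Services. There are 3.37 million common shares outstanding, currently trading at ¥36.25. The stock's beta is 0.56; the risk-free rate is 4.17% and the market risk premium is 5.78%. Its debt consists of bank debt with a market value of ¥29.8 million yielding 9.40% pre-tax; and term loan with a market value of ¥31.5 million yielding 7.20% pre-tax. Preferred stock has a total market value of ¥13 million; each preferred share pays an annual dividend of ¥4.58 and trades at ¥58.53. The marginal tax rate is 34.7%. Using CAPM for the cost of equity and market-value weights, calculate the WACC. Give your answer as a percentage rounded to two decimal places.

Cost of equity via CAPM: Re = 4.17% + 0.56 × 5.78% = 7.4068%.
Cost of preferred: Rp = 4.58 / 58.53 = 7.8250%.
Market value of equity E = 36.25 × 3.37m = 122.1625m.
Total capital V = 122.1625 + 13 + 29.8 + 31.5 = 196.4625.
Equity: weight = 122.1625/196.4625 = 0.6218; cost = 7.4068%.
Preferred: weight = 13/196.4625 = 0.0662; cost = 7.825%.
Bank debt: weight = 29.8/196.4625 = 0.1517; after-tax cost = 9.4% × (1 − 34.7%) = 6.1382%.
Term loan: weight = 31.5/196.4625 = 0.1603; after-tax cost = 7.2% × (1 − 34.7%) = 4.7016%.
WACC = 0.6218 × 7.4068% + 0.0662 × 7.8250% + 0.1517 × 6.1382% + 0.1603 × 4.7016% = 6.8083%.

6.81%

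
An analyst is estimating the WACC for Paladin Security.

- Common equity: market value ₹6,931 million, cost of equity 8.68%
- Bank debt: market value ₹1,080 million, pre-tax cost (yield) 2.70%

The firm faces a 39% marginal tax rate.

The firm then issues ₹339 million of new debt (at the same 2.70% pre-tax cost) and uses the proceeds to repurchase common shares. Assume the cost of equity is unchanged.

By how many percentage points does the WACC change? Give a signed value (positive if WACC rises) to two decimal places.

Current WACC:
Total capital V = 6931 + 1080 = 8011.
Equity: weight = 6931/8011 = 0.8652; cost = 8.68%.
Bank debt: weight = 1080/8011 = 0.1348; after-tax cost = 2.7% × (1 − 39%) = 1.6470%.
WACC = 0.8652 × 8.6800% + 0.1348 × 1.6470% = 7.7318%.
After the change:
Total capital V = 6592 + 1419 = 8011.
Equity: weight = 6592/8011 = 0.8229; cost = 8.68%.
Bank debt: weight = 1419/8011 = 0.1771; after-tax cost = 2.7% × (1 − 39%) = 1.6470%.
WACC = 0.8229 × 8.6800% + 0.1771 × 1.6470% = 7.4342%.
Change in WACC = 7.4342% − 7.7318% = -0.2976 pp.

-0.30 pp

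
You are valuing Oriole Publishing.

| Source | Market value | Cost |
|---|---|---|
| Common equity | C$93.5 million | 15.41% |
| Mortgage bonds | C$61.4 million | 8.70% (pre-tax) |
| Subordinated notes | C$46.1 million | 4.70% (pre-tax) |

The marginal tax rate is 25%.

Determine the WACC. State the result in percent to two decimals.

9.97%

Total capital V = 93.5 + 61.4 + 46.1 = 201.
Equity: weight = 93.5/201 = 0.4652; cost = 15.41%.
Mortgage bonds: weight = 61.4/201 = 0.3055; after-tax cost = 8.7% × (1 − 25%) = 6.5250%.
Subordinated notes: weight = 46.1/201 = 0.2294; after-tax cost = 4.7% × (1 − 25%) = 3.5250%.
WACC = 0.4652 × 15.4100% + 0.3055 × 6.5250% + 0.2294 × 3.5250% = 9.9700%.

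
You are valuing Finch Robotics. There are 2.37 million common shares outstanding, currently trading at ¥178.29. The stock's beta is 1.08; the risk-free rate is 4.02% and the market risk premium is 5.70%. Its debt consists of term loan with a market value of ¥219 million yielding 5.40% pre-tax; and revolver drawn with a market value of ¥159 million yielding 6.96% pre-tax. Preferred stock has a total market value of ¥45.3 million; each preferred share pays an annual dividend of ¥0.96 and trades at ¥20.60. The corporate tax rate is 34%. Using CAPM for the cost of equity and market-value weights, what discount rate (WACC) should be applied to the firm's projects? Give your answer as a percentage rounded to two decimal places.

7.12%

Cost of equity via CAPM: Re = 4.02% + 1.08 × 5.7% = 10.1760%.
Cost of preferred: Rp = 0.96 / 20.6 = 4.6602%.
Market value of equity E = 178.29 × 2.37m = 422.5473m.
Total capital V = 422.5473 + 45.3 + 219 + 159 = 845.8473.
Equity: weight = 422.5473/845.8473 = 0.4996; cost = 10.176%.
Preferred: weight = 45.3/845.8473 = 0.0536; cost = 4.6602%.
Term loan: weight = 219/845.8473 = 0.2589; after-tax cost = 5.4% × (1 − 34%) = 3.5640%.
Revolver drawn: weight = 159/845.8473 = 0.1880; after-tax cost = 6.96% × (1 − 34%) = 4.5936%.
WACC = 0.4996 × 10.1760% + 0.0536 × 4.6602% + 0.2589 × 3.5640% + 0.1880 × 4.5936% = 7.1193%.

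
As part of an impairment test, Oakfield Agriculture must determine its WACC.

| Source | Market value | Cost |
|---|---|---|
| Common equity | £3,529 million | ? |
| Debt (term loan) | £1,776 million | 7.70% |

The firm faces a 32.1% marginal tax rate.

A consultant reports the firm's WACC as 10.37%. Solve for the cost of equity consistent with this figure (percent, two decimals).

12.96%

Total capital V = 3529 + 1776 = 5305.
Equity weight = 3529/5305 = 0.6652.
Term loan weight = 1776/5305 = 0.3348.
Debt contribution = 0.3348 × 7.7% × (1 − 32.1%) = 1.7503%.
Required equity contribution = 10.37% − 1.7503% = 8.6197%.
Re = 8.6197% / 0.6652 = 12.9576%.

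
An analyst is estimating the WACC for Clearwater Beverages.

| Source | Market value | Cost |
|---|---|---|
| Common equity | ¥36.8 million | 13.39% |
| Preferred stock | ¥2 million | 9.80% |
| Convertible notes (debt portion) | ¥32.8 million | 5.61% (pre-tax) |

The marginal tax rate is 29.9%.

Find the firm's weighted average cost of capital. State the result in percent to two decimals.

8.96%

Total capital V = 36.8 + 2 + 32.8 = 71.6.
Equity: weight = 36.8/71.6 = 0.5140; cost = 13.39%.
Preferred: weight = 2/71.6 = 0.0279; cost = 9.8%.
Convertible notes (debt portion): weight = 32.8/71.6 = 0.4581; after-tax cost = 5.61% × (1 − 29.9%) = 3.9326%.
WACC = 0.5140 × 13.3900% + 0.0279 × 9.8000% + 0.4581 × 3.9326% = 8.9573%.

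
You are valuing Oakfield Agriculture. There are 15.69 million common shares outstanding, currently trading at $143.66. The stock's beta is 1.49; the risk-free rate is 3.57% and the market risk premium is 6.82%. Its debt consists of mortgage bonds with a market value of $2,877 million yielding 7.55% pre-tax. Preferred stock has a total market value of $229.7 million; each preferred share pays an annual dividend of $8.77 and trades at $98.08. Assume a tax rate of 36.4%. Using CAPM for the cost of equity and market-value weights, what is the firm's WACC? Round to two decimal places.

8.73%

Cost of equity via CAPM: Re = 3.57% + 1.49 × 6.82% = 13.7318%.
Cost of preferred: Rp = 8.77 / 98.08 = 8.9417%.
Market value of equity E = 143.66 × 15.69m = 2254.0254m.
Total capital V = 2254.0254 + 229.7 + 2877 = 5360.7254.
Equity: weight = 2254.0254/5360.7254 = 0.4205; cost = 13.7318%.
Preferred: weight = 229.7/5360.7254 = 0.0428; cost = 8.9417%.
Mortgage bonds: weight = 2877/5360.7254 = 0.5367; after-tax cost = 7.55% × (1 − 36.4%) = 4.8018%.
WACC = 0.4205 × 13.7318% + 0.0428 × 8.9417% + 0.5367 × 4.8018% = 8.7340%.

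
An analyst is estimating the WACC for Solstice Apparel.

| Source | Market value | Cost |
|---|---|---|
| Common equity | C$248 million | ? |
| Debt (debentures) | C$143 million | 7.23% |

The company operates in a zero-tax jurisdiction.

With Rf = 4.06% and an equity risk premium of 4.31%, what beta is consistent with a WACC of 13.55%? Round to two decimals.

Total capital V = 248 + 143 = 391.
Equity weight = 248/391 = 0.6343.
Debentures weight = 143/391 = 0.3657.
Debt contribution = 0.3657 × 7.23% × (1 − 0%) = 2.6442%.
Required equity contribution = 13.55% − 2.6442% = 10.9058%  ⇒  Re = 17.1942%.
CAPM: 17.1942% = 4.06% + β × 4.31%  ⇒  β = 3.0474.

3.05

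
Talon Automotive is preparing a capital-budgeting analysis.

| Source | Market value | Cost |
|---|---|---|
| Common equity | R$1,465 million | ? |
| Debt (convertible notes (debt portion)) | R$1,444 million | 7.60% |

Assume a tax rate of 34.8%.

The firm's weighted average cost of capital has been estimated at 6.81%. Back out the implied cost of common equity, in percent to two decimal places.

Total capital V = 1465 + 1444 = 2909.
Equity weight = 1465/2909 = 0.5036.
Convertible notes (debt portion) weight = 1444/2909 = 0.4964.
Debt contribution = 0.4964 × 7.6% × (1 − 34.8%) = 2.4597%.
Required equity contribution = 6.81% − 2.4597% = 4.3503%.
Re = 4.3503% / 0.5036 = 8.6382%.

8.64%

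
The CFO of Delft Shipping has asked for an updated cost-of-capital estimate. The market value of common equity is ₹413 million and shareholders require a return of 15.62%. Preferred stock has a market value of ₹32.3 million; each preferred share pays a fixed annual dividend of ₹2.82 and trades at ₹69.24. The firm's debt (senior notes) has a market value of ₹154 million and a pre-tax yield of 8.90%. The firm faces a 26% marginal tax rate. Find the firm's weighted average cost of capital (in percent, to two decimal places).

12.68%

Cost of preferred: Rp = 2.82 / 69.24 = 4.0728%.
Total capital V = 413 + 32.3 + 154 = 599.3.
Equity: weight = 413/599.3 = 0.6891; cost = 15.62%.
Preferred: weight = 32.3/599.3 = 0.0539; cost = 4.0728%.
Senior notes: weight = 154/599.3 = 0.2570; after-tax cost = 8.9% × (1 − 26%) = 6.5860%.
WACC = 0.6891 × 15.6200% + 0.0539 × 4.0728% + 0.2570 × 6.5860% = 12.6762%.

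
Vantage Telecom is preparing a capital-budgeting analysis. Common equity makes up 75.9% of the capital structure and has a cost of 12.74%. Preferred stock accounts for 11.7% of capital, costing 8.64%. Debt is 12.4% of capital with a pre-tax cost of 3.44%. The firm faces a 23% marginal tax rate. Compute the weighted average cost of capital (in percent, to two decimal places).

After-tax cost of debt = 3.44% × (1 − 23%) = 2.6488%.
WACC = 0.759 × 12.7400% + 0.117 × 8.6400% + 0.124 × 2.6488% = 11.0090%.

11.01%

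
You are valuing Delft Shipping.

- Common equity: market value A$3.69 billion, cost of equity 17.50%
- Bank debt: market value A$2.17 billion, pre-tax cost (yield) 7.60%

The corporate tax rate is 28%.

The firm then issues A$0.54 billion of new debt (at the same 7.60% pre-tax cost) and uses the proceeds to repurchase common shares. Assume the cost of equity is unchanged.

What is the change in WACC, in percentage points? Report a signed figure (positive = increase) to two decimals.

-1.11 pp

Current WACC:
Total capital V = 3.69 + 2.17 = 5.86.
Equity: weight = 3.69/5.86 = 0.6297; cost = 17.5%.
Bank debt: weight = 2.17/5.86 = 0.3703; after-tax cost = 7.6% × (1 − 28%) = 5.4720%.
WACC = 0.6297 × 17.5000% + 0.3703 × 5.4720% = 13.0459%.
After the change:
Total capital V = 3.15 + 2.71 = 5.86.
Equity: weight = 3.15/5.86 = 0.5375; cost = 17.5%.
Bank debt: weight = 2.71/5.86 = 0.4625; after-tax cost = 7.6% × (1 − 28%) = 5.4720%.
WACC = 0.5375 × 17.5000% + 0.4625 × 5.4720% = 11.9376%.
Change in WACC = 11.9376% − 13.0459% = -1.1084 pp.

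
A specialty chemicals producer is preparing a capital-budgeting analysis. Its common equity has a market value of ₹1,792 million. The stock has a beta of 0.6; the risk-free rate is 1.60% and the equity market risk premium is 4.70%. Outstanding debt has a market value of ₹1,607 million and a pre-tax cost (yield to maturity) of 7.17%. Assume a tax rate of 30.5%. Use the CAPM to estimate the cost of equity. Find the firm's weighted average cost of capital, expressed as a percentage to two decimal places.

4.69%

Cost of equity via CAPM: Re = 1.6% + 0.6 × 4.7% = 4.4200%.
Total capital V = 1792 + 1607 = 3399.
Equity: weight = 1792/3399 = 0.5272; cost = 4.42%.
Debt: weight = 1607/3399 = 0.4728; after-tax cost = 7.17% × (1 − 30.5%) = 4.9832%.
WACC = 0.5272 × 4.4200% + 0.4728 × 4.9832% = 4.6862%.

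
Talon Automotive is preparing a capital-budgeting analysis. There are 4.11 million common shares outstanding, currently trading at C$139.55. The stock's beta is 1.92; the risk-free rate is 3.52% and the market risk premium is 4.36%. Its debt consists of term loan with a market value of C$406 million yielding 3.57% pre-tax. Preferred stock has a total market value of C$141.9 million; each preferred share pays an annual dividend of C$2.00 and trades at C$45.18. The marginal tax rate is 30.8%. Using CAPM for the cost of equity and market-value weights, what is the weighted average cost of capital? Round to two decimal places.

7.54%

Cost of equity via CAPM: Re = 3.52% + 1.92 × 4.36% = 11.8912%.
Cost of preferred: Rp = 2.0 / 45.18 = 4.4267%.
Market value of equity E = 139.55 × 4.11m = 573.5505m.
Total capital V = 573.5505 + 141.9 + 406 = 1121.4505.
Equity: weight = 573.5505/1121.4505 = 0.5114; cost = 11.8912%.
Preferred: weight = 141.9/1121.4505 = 0.1265; cost = 4.4267%.
Term loan: weight = 406/1121.4505 = 0.3620; after-tax cost = 3.57% × (1 − 30.8%) = 2.4704%.
WACC = 0.5114 × 11.8912% + 0.1265 × 4.4267% + 0.3620 × 2.4704% = 7.5361%.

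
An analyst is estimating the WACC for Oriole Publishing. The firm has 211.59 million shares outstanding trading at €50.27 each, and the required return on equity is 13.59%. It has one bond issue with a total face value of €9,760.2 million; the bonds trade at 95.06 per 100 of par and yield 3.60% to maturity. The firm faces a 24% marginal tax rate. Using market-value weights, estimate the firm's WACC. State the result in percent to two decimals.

8.53%

Market value of equity E = 50.27 × 211.59m = 10636.6293m. Market value of debt D = 9760.2m × 95.06/100 = 9278.04612m.
Total capital V = 10636.6293 + 9278.04612 = 19914.67542.
Equity: weight = 10636.6293/19914.67542 = 0.5341; cost = 13.59%.
Bonds outstanding: weight = 9278.04612/19914.67542 = 0.4659; after-tax cost = 3.6% × (1 − 24%) = 2.7360%.
WACC = 0.5341 × 13.5900% + 0.4659 × 2.7360% = 8.5332%.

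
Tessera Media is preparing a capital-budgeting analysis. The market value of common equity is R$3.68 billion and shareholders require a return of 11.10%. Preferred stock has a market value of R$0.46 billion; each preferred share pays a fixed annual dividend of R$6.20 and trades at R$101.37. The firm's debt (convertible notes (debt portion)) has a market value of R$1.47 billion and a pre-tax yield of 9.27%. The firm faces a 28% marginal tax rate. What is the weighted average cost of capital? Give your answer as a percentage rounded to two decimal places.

9.53%

Cost of preferred: Rp = 6.2 / 101.37 = 6.1162%.
Total capital V = 3.68 + 0.46 + 1.47 = 5.61.
Equity: weight = 3.68/5.61 = 0.6560; cost = 11.1%.
Preferred: weight = 0.46/5.61 = 0.0820; cost = 6.1162%.
Convertible notes (debt portion): weight = 1.47/5.61 = 0.2620; after-tax cost = 9.27% × (1 − 28%) = 6.6744%.
WACC = 0.6560 × 11.1000% + 0.0820 × 6.1162% + 0.2620 × 6.6744% = 9.5317%.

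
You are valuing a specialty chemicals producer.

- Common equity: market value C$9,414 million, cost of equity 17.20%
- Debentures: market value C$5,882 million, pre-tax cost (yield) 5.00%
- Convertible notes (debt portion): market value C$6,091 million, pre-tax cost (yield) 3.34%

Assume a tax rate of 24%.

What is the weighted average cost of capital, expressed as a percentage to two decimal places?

9.34%

Total capital V = 9414 + 5882 + 6091 = 21387.
Equity: weight = 9414/21387 = 0.4402; cost = 17.2%.
Debentures: weight = 5882/21387 = 0.2750; after-tax cost = 5% × (1 − 24%) = 3.8000%.
Convertible notes (debt portion): weight = 6091/21387 = 0.2848; after-tax cost = 3.34% × (1 − 24%) = 2.5384%.
WACC = 0.4402 × 17.2000% + 0.2750 × 3.8000% + 0.2848 × 2.5384% = 9.3390%.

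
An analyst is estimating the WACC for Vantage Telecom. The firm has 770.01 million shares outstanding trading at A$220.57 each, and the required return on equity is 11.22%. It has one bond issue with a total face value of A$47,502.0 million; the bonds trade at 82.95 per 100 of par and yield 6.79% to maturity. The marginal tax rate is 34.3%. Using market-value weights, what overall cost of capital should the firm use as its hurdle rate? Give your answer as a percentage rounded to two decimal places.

Market value of equity E = 220.57 × 770.01m = 169841.1057m. Market value of debt D = 47502m × 82.95/100 = 39402.909m.
Total capital V = 169841.1057 + 39402.909 = 209244.0147.
Equity: weight = 169841.1057/209244.0147 = 0.8117; cost = 11.22%.
Bonds outstanding: weight = 39402.909/209244.0147 = 0.1883; after-tax cost = 6.79% × (1 − 34.3%) = 4.4610%.
WACC = 0.8117 × 11.2200% + 0.1883 × 4.4610% = 9.9472%.

9.95%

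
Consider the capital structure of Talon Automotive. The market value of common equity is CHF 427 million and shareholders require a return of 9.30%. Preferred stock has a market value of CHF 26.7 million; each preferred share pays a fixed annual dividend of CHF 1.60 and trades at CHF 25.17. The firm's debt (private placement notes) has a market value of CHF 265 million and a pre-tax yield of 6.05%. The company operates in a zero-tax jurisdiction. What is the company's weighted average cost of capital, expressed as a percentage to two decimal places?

Cost of preferred: Rp = 1.6 / 25.17 = 6.3568%.
Total capital V = 427 + 26.7 + 265 = 718.7.
Equity: weight = 427/718.7 = 0.5941; cost = 9.3%.
Preferred: weight = 26.7/718.7 = 0.0372; cost = 6.3568%.
Private placement notes: weight = 265/718.7 = 0.3687; after-tax cost = 6.05% × (1 − 0%) = 6.0500%.
WACC = 0.5941 × 9.3000% + 0.0372 × 6.3568% + 0.3687 × 6.0500% = 7.9923%.

7.99%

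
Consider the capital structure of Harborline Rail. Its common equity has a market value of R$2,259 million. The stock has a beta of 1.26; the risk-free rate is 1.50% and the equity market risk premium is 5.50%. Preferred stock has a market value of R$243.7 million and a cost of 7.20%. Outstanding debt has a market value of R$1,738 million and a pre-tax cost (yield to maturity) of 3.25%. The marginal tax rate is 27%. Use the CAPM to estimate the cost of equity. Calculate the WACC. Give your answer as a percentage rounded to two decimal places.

Cost of equity via CAPM: Re = 1.5% + 1.26 × 5.5% = 8.4300%.
Total capital V = 2259 + 243.7 + 1738 = 4240.7.
Equity: weight = 2259/4240.7 = 0.5327; cost = 8.43%.
Preferred: weight = 243.7/4240.7 = 0.0575; cost = 7.2%.
Debt: weight = 1738/4240.7 = 0.4098; after-tax cost = 3.25% × (1 − 27%) = 2.3725%.
WACC = 0.5327 × 8.4300% + 0.0575 × 7.2000% + 0.4098 × 2.3725% = 5.8767%.

5.88%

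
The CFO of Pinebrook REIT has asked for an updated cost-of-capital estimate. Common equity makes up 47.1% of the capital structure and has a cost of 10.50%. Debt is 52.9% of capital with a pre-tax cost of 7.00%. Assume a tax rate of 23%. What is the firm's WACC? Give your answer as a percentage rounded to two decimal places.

After-tax cost of debt = 7% × (1 − 23%) = 5.3900%.
WACC = 0.471 × 10.5000% + 0.529 × 5.3900% = 7.7968%.

7.80%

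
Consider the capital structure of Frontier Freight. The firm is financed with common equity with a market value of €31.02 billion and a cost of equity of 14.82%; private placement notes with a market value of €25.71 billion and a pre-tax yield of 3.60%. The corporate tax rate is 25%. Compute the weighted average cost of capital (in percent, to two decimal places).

Total capital V = 31.02 + 25.71 = 56.73.
Equity: weight = 31.02/56.73 = 0.5468; cost = 14.82%.
Private placement notes: weight = 25.71/56.73 = 0.4532; after-tax cost = 3.6% × (1 − 25%) = 2.7000%.
WACC = 0.5468 × 14.8200% + 0.4532 × 2.7000% = 9.3272%.

9.33%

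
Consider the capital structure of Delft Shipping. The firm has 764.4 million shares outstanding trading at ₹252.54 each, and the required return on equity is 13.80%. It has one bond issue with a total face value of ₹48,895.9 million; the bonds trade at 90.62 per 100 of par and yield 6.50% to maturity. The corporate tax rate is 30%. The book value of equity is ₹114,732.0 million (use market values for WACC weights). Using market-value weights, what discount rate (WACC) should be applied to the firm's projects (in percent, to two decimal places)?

12.07%

Market value of equity E = 252.54 × 764.4m = 193041.576m. Market value of debt D = 48895.9m × 90.62/100 = 44309.46458m.
Total capital V = 193041.576 + 44309.46458 = 237351.04058.
Equity: weight = 193041.576/237351.04058 = 0.8133; cost = 13.8%.
Bonds outstanding: weight = 44309.46458/237351.04058 = 0.1867; after-tax cost = 6.5% × (1 − 30%) = 4.5500%.
WACC = 0.8133 × 13.8000% + 0.1867 × 4.5500% = 12.0732%.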